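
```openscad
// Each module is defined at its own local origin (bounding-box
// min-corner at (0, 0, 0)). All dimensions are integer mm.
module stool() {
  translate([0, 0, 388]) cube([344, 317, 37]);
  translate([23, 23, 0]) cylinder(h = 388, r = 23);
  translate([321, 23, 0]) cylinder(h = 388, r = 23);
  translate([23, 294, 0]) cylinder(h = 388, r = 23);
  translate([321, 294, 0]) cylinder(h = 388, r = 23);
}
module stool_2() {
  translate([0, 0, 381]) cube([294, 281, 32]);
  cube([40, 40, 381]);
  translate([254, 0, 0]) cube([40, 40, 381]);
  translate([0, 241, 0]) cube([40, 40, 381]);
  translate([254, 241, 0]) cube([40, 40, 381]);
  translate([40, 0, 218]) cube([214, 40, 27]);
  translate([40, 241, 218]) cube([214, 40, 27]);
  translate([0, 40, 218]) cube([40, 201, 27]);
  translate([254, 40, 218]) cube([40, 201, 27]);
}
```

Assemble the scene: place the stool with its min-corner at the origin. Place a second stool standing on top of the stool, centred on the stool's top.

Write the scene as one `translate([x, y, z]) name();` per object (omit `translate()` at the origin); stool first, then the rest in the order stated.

stool();
translate([25, 18, 425]) stool_2();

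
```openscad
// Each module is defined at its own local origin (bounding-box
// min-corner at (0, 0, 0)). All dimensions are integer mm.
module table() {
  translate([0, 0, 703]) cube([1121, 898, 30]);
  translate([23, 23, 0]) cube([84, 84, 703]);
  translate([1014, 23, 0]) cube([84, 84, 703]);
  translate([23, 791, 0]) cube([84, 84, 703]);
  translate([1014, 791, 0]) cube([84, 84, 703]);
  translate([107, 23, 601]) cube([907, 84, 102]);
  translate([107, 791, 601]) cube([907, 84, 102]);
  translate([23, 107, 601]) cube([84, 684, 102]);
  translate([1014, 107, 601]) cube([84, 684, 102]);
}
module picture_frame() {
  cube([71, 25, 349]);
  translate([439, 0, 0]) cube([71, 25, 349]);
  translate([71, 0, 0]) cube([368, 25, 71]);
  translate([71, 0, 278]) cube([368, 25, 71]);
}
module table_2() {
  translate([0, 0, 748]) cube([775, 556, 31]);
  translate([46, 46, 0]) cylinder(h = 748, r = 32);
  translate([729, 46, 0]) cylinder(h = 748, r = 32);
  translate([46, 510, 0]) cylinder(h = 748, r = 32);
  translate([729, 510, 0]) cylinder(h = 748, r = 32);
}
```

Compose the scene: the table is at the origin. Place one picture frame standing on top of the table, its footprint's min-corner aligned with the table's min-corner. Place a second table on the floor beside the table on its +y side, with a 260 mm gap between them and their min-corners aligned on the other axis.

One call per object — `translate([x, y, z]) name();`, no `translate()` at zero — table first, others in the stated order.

table();
translate([0, 0, 733]) picture_frame();
translate([0, 1158, 0]) table_2();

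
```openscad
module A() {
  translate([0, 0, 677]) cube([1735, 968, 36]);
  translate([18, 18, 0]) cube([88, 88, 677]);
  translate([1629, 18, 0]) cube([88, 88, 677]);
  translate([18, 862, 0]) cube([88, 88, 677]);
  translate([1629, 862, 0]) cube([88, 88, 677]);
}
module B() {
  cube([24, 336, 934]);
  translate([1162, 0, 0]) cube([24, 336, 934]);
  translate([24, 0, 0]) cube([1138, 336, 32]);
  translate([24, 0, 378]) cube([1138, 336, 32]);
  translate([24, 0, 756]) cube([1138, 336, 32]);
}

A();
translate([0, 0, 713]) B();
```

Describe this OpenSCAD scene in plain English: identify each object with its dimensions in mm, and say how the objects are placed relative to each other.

A is a rectangular dining table. The top is 1735×968×36 mm with its upper surface at z = 713 mm. It stands on four 88×88 mm square legs, each inset 18 mm from the nearest pair of top edges, running from the floor to the underside of the top.

B is a bookshelf 1186 mm wide overall, 336 mm deep and 934 mm tall. The two sides are 24 mm thick vertical panels. 3 horizontal shelves of 32 mm thickness span between the inner faces of the sides; the lowest shelf sits on the floor and shelves are stacked with a clear vertical gap of 346 mm between each pair.

The bookshelf is on top of the table.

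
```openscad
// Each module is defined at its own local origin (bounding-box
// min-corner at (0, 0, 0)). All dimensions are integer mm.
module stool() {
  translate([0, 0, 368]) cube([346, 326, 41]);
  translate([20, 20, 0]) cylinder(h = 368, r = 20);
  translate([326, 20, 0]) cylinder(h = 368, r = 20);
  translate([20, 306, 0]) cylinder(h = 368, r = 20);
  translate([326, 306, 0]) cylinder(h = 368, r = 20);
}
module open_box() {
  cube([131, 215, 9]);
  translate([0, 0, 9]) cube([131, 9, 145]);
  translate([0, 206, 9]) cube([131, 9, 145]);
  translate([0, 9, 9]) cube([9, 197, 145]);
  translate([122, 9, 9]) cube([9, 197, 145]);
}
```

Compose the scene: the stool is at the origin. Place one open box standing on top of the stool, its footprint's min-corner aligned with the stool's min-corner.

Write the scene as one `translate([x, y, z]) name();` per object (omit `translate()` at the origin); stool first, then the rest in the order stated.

stool();
translate([0, 0, 409]) open_box();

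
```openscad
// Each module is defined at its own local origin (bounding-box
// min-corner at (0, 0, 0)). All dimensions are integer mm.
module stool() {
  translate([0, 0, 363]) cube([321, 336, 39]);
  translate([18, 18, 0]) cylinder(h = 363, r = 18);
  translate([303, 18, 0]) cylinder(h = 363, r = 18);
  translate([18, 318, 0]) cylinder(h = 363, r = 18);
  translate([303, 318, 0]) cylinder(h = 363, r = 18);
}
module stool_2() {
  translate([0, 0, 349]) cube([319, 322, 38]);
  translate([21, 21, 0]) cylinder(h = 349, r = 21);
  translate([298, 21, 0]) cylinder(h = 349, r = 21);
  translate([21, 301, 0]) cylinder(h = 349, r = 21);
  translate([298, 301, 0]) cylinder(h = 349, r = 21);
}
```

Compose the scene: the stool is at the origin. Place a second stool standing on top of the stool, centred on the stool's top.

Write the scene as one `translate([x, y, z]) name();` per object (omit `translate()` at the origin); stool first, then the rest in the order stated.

stool();
translate([1, 7, 402]) stool_2();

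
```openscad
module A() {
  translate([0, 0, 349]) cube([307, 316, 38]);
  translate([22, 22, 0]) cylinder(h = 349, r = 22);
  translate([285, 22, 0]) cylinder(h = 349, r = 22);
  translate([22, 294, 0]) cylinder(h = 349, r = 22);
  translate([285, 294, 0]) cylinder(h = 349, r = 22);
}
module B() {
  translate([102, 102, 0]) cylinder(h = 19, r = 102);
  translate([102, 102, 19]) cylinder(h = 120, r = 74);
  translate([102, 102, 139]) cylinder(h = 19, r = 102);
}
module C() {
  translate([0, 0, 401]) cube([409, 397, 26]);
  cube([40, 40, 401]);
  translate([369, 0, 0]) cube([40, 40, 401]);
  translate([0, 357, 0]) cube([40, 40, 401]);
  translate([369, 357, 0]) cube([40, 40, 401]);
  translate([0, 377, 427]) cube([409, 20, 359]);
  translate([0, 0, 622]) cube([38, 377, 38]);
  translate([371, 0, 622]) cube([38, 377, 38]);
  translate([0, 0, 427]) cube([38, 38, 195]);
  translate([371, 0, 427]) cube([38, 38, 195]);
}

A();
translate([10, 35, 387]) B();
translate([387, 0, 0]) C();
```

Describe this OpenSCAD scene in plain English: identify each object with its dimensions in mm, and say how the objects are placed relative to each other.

A is a four-legged stool. The seat is 307×316 mm, 38 mm thick, top at z = 387 mm. It stands on four round legs, each 44 mm in diameter, from z = 0 to the seat underside, each leg's axis is inset half a diameter from the nearest pair of seat edges (so the leg's bounding box is flush with the corner).

B is a spool: two coaxial disc flanges of radius 102 mm and thickness 19 mm, joined by a core cylinder of radius 74 mm and height 120 mm. The lower flange rests on z = 0 and the three cylinders share a vertical axis.

C is a chair. The seat is a 409×397×26 mm slab with its top at z = 427 mm, on four 40×40 mm corner legs (flush with the seat edges, standing on z = 0). A flat backrest 20 mm thick, 359 mm tall, spans the full seat width and rises from the seat top along its +y edge, rear face flush with the rear of the seat. Two armrests of 38×38 mm section run along each side from the seat's front edge to the front of the backrest, top faces 233 mm above the seat top and outer faces flush with the seat's x-edges; a 38×38 mm post under the front of each armrest stands on the seat at the front corner.

The spool is on top of the stool. The chair is on the floor beside the stool on its +x side.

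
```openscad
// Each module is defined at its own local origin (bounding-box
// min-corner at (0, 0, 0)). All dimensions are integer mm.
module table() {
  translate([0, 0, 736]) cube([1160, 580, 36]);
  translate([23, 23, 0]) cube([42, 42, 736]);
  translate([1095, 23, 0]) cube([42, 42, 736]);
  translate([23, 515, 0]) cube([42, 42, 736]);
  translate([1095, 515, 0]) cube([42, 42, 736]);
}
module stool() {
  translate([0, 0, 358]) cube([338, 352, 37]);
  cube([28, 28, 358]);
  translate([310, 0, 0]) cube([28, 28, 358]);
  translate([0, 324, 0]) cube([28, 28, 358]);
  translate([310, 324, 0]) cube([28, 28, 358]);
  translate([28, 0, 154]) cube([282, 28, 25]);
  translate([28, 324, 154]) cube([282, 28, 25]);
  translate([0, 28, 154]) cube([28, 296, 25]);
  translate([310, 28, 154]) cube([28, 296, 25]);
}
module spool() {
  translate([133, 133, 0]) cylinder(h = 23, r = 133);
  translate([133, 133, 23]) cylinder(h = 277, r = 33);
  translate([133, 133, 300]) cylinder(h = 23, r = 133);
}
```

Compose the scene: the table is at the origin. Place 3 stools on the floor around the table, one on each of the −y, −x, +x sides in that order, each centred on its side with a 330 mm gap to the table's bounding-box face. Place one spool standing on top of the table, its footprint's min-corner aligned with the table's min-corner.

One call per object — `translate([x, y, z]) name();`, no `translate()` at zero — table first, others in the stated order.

table();
translate([411, -682, 0]) stool();
translate([-668, 114, 0]) stool();
translate([1490, 114, 0]) stool();
translate([0, 0, 772]) spool();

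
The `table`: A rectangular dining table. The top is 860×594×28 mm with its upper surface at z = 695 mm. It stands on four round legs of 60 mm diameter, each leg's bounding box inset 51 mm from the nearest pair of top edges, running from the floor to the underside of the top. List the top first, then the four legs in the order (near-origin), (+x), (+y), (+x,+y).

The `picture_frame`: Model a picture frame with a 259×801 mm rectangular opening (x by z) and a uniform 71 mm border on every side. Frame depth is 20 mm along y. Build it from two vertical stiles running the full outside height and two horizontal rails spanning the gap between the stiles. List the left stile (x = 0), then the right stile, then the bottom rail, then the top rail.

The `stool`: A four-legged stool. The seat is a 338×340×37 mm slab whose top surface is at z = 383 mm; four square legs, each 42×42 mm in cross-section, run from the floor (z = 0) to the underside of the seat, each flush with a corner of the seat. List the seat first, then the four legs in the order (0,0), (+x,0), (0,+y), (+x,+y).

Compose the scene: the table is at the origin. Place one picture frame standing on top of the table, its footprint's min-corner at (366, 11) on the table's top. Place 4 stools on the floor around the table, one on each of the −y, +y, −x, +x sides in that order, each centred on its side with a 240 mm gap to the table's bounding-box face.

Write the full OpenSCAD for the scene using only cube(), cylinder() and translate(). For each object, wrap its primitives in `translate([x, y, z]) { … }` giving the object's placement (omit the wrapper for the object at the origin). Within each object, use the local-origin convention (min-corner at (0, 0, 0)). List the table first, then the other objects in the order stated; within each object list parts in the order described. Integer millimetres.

translate([0, 0, 667]) cube([860, 594, 28]);
translate([81, 81, 0]) cylinder(h = 667, r = 30);
translate([779, 81, 0]) cylinder(h = 667, r = 30);
translate([81, 513, 0]) cylinder(h = 667, r = 30);
translate([779, 513, 0]) cylinder(h = 667, r = 30);
translate([366, 11, 695]) {
  cube([71, 20, 943]);
  translate([330, 0, 0]) cube([71, 20, 943]);
  translate([71, 0, 0]) cube([259, 20, 71]);
  translate([71, 0, 872]) cube([259, 20, 71]);
}
translate([261, -580, 0]) {
  translate([0, 0, 346]) cube([338, 340, 37]);
  cube([42, 42, 346]);
  translate([296, 0, 0]) cube([42, 42, 346]);
  translate([0, 298, 0]) cube([42, 42, 346]);
  translate([296, 298, 0]) cube([42, 42, 346]);
}
translate([261, 834, 0]) {
  translate([0, 0, 346]) cube([338, 340, 37]);
  cube([42, 42, 346]);
  translate([296, 0, 0]) cube([42, 42, 346]);
  translate([0, 298, 0]) cube([42, 42, 346]);
  translate([296, 298, 0]) cube([42, 42, 346]);
}
translate([-578, 127, 0]) {
  translate([0, 0, 346]) cube([338, 340, 37]);
  cube([42, 42, 346]);
  translate([296, 0, 0]) cube([42, 42, 346]);
  translate([0, 298, 0]) cube([42, 42, 346]);
  translate([296, 298, 0]) cube([42, 42, 346]);
}
translate([1100, 127, 0]) {
  translate([0, 0, 346]) cube([338, 340, 37]);
  cube([42, 42, 346]);
  translate([296, 0, 0]) cube([42, 42, 346]);
  translate([0, 298, 0]) cube([42, 42, 346]);
  translate([296, 298, 0]) cube([42, 42, 346]);
}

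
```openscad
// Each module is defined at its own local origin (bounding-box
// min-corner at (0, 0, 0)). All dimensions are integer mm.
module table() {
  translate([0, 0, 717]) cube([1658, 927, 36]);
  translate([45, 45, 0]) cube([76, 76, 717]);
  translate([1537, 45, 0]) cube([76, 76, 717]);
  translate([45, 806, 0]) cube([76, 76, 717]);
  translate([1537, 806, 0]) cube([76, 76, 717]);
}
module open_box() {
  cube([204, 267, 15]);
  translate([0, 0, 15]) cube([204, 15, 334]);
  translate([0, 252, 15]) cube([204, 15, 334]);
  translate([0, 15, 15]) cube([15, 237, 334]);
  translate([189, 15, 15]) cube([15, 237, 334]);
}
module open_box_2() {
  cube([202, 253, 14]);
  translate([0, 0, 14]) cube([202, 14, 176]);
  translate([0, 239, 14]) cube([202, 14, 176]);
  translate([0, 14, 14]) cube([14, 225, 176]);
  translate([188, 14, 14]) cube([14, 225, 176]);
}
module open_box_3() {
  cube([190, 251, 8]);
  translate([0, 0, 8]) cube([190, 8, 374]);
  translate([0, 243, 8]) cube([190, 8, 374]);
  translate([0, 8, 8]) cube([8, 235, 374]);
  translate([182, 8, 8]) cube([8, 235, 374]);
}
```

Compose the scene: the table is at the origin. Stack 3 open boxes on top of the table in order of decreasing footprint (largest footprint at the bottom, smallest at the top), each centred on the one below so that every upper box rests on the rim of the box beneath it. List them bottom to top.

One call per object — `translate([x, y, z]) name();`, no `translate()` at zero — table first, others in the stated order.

table();
translate([727, 330, 753]) open_box();
translate([728, 337, 1102]) open_box_2();
translate([734, 338, 1292]) open_box_3();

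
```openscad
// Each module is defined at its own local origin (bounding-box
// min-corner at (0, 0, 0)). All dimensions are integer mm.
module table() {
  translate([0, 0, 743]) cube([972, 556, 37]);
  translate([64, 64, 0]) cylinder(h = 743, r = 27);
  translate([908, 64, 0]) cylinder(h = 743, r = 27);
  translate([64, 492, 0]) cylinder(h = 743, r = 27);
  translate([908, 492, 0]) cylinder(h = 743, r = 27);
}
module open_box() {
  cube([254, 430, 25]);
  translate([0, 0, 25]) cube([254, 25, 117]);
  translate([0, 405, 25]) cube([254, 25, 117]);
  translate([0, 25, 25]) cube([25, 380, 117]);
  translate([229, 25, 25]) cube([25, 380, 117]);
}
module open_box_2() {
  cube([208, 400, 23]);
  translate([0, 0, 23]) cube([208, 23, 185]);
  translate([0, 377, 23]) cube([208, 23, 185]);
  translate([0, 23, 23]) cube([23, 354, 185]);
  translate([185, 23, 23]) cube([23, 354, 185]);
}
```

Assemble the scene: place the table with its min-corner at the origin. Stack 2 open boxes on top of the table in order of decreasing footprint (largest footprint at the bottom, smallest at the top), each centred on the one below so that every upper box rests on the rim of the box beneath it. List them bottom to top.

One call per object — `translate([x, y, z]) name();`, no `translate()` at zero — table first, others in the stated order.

table();
translate([359, 63, 780]) open_box();
translate([382, 78, 922]) open_box_2();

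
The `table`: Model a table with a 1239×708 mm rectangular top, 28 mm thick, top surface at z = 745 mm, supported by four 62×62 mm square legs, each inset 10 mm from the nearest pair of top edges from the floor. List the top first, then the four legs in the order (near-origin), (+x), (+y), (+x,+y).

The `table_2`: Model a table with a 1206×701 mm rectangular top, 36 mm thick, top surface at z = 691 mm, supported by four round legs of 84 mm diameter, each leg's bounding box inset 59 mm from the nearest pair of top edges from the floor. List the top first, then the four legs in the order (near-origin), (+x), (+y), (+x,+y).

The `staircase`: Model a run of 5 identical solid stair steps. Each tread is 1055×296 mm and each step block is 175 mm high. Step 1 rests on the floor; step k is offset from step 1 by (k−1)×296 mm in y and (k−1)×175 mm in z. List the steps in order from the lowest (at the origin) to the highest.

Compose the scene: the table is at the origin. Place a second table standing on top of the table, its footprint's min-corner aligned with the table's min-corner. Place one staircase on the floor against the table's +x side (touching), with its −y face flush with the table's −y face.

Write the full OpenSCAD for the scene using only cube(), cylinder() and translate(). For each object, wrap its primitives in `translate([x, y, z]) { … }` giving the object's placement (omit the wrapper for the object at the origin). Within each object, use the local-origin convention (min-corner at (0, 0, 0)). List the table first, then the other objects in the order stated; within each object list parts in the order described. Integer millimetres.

translate([0, 0, 717]) cube([1239, 708, 28]);
translate([10, 10, 0]) cube([62, 62, 717]);
translate([1167, 10, 0]) cube([62, 62, 717]);
translate([10, 636, 0]) cube([62, 62, 717]);
translate([1167, 636, 0]) cube([62, 62, 717]);
translate([0, 0, 745]) {
  translate([0, 0, 655]) cube([1206, 701, 36]);
  translate([101, 101, 0]) cylinder(h = 655, r = 42);
  translate([1105, 101, 0]) cylinder(h = 655, r = 42);
  translate([101, 600, 0]) cylinder(h = 655, r = 42);
  translate([1105, 600, 0]) cylinder(h = 655, r = 42);
}
translate([1239, 0, 0]) {
  cube([1055, 296, 175]);
  translate([0, 296, 175]) cube([1055, 296, 175]);
  translate([0, 592, 350]) cube([1055, 296, 175]);
  translate([0, 888, 525]) cube([1055, 296, 175]);
  translate([0, 1184, 700]) cube([1055, 296, 175]);
}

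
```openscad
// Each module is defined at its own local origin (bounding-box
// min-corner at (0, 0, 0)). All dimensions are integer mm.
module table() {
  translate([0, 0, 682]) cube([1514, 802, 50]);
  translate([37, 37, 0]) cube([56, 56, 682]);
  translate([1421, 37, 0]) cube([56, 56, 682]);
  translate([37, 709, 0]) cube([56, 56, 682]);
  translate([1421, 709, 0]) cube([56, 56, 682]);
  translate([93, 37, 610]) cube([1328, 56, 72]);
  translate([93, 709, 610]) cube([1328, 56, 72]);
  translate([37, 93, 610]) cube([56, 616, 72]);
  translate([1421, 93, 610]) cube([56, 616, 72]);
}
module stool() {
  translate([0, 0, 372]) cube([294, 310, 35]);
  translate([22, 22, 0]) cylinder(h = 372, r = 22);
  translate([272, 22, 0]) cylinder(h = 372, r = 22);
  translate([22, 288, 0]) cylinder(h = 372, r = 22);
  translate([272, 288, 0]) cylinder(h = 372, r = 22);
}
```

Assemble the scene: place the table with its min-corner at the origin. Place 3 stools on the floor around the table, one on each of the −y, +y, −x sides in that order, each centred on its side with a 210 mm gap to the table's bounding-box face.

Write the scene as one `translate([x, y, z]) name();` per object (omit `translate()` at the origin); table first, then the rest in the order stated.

table();
translate([610, -520, 0]) stool();
translate([610, 1012, 0]) stool();
translate([-504, 246, 0]) stool();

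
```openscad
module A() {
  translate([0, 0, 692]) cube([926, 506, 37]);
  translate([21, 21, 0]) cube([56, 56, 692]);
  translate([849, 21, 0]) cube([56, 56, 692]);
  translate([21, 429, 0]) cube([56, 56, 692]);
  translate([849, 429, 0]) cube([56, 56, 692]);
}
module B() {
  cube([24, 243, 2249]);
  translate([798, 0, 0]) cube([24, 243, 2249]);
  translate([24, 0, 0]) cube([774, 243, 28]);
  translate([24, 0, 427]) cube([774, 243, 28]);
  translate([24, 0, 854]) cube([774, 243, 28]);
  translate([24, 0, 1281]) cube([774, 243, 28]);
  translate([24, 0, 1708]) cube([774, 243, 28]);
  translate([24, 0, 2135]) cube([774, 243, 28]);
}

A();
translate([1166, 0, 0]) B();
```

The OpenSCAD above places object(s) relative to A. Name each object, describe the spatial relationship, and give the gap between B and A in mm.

The bookshelf's nearest face is 240 mm from the table's +x face.

A is a table. B is a bookshelf. The bookshelf is on the floor beside the table on its +x side. The gap between the bookshelf and the table is 240 mm.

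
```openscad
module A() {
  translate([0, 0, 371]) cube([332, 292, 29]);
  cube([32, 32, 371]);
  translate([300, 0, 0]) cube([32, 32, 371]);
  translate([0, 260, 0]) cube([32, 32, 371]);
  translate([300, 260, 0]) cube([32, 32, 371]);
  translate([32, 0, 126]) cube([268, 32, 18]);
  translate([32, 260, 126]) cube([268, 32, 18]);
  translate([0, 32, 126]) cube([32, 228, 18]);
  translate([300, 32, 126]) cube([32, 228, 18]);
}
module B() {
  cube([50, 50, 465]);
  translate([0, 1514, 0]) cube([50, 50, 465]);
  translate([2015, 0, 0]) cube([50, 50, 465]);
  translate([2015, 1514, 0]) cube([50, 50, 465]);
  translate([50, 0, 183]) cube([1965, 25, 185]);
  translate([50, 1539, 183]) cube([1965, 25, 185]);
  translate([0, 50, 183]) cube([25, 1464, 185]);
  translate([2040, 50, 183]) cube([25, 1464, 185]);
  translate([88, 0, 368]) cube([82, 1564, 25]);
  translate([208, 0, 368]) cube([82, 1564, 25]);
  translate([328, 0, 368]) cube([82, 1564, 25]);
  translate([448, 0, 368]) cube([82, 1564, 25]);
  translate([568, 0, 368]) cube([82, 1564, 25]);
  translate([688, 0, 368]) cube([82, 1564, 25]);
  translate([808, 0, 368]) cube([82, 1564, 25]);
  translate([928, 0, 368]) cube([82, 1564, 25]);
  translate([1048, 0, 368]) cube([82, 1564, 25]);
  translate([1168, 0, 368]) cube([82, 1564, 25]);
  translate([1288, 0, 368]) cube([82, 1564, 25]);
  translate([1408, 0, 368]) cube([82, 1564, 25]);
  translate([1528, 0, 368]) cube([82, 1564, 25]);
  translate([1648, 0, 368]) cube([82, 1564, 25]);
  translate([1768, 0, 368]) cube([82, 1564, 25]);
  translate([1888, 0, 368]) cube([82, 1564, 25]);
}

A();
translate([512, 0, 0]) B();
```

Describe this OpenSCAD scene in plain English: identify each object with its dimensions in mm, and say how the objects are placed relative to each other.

A is a four-legged stool. The seat is 332×292 mm, 29 mm thick, top at z = 400 mm. It stands on four square legs, each 32×32 mm in cross-section, from z = 0 to the seat underside, each flush with a corner of the seat. Four stretchers, 32 mm wide and 18 mm tall, connect adjacent legs with their undersides at z = 126 mm, each running between the inner faces of the legs it joins and aligned with the legs' outer faces on the other axis.

B is a bed frame 2065 mm long (x) by 1564 mm wide (y). Four 50×50 mm corner posts, 465 mm tall, at the corners of the footprint. Four rails of 25 mm thickness and 185 mm height run between adjacent posts with their undersides at z = 183 mm, their outer faces flush with the outside of the frame (the two x-running rails run between the posts' inner faces; the two y-running rails run between the posts' inner faces). 16 slats, each 82 mm wide (x) and 25 mm thick, lie across the top of the two x-running rails, running the full 1564 mm width of the frame in y; the slats are evenly spaced along x between the inner faces of the end posts with equal gaps (rounded down to the nearest mm) at the −x end and between each pair — any rounding remainder accumulates at the +x end.

The bed frame is on the floor beside the stool on its +x side.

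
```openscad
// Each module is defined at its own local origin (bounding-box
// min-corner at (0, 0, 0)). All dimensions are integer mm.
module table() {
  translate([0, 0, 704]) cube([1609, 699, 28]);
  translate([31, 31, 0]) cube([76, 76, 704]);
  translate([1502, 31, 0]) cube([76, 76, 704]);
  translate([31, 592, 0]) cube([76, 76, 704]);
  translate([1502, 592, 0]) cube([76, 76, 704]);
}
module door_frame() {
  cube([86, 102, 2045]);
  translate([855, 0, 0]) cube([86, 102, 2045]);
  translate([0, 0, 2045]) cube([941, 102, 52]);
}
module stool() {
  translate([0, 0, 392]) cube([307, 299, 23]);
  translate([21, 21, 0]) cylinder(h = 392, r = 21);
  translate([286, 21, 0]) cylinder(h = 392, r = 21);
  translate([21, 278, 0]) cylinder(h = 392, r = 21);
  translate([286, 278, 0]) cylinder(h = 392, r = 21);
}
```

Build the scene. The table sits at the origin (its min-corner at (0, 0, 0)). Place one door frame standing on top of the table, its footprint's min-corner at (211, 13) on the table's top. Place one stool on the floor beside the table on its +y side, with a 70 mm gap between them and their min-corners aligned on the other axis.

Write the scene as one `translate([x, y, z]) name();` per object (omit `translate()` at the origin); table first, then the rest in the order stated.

table();
translate([211, 13, 732]) door_frame();
translate([0, 769, 0]) stool();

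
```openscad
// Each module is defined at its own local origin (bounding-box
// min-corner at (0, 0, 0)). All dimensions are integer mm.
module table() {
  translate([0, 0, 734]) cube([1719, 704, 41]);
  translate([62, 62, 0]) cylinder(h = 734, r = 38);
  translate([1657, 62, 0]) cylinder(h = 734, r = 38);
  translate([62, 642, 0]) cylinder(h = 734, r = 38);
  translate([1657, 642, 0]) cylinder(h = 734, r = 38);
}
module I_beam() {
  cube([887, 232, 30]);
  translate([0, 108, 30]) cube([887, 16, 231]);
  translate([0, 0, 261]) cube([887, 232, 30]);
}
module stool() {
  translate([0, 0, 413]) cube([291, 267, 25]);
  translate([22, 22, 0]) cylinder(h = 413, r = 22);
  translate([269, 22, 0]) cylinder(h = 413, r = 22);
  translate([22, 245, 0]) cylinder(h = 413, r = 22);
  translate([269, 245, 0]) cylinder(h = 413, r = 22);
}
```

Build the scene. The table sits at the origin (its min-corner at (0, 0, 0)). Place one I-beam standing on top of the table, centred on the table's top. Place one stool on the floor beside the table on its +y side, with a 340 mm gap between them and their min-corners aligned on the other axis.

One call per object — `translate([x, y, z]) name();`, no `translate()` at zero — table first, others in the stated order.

table();
translate([416, 236, 775]) I_beam();
translate([0, 1044, 0]) stool();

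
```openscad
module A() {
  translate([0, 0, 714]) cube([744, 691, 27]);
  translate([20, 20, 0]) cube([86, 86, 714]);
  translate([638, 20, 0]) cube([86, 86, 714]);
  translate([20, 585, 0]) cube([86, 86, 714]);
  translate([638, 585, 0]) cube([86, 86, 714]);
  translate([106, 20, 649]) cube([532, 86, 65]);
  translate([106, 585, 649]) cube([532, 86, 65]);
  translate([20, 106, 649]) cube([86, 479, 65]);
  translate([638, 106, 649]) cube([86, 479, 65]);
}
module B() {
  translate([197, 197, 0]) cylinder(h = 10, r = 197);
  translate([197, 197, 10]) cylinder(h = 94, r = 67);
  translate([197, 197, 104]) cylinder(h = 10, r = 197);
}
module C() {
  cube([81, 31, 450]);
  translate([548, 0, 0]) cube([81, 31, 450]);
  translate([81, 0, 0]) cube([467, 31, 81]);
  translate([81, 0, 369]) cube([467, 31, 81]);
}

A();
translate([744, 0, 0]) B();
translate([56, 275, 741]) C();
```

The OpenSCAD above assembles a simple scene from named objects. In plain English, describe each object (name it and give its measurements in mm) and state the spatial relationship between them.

A is a rectangular dining table. The top is 744×691×27 mm with its upper surface at z = 741 mm. It stands on four 86×86 mm square legs, each inset 20 mm from the nearest pair of top edges, running from the floor to the underside of the top. Four apron rails, 86 mm thick and 65 mm tall, run between adjacent legs with their top edges flush with the underside of the top and their outer faces flush with the legs' outer faces.

B is a spool: two coaxial disc flanges of radius 197 mm and thickness 10 mm, joined by a core cylinder of radius 67 mm and height 94 mm. The lower flange rests on z = 0 and the three cylinders share a vertical axis.

C is a rectangular picture frame lying in the x–z plane (depth along y). The opening is 467 mm wide (x) by 288 mm tall (z), surrounded by a border 81 mm wide on all four sides. The frame is 31 mm deep and is made of two full-height vertical stiles with two horizontal rails fitted between them.

The spool is against the table's +x side, with their −y faces flush. The picture frame is on top of the table.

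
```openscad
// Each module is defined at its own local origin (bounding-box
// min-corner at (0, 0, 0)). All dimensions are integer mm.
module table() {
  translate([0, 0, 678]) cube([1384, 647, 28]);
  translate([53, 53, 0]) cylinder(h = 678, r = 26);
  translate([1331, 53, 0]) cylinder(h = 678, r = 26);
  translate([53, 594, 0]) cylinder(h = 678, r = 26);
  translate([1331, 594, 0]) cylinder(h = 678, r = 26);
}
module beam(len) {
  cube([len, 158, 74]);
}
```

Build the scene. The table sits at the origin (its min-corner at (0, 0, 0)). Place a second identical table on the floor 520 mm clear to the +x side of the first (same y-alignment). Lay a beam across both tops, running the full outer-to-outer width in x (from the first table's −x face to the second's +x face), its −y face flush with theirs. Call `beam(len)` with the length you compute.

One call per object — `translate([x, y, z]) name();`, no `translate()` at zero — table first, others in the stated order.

table();
translate([1904, 0, 0]) table();
translate([0, 0, 706]) beam(3288);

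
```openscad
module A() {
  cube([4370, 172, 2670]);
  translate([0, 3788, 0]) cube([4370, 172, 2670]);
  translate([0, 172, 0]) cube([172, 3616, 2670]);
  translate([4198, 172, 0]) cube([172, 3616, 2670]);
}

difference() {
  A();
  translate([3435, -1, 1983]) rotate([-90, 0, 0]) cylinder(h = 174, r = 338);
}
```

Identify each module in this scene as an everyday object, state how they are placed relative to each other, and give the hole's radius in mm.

A is a house frame. The house frame has a circular hole through its front wall. The hole's radius is 338 mm.

The subtracted cylinder has r = 338 mm.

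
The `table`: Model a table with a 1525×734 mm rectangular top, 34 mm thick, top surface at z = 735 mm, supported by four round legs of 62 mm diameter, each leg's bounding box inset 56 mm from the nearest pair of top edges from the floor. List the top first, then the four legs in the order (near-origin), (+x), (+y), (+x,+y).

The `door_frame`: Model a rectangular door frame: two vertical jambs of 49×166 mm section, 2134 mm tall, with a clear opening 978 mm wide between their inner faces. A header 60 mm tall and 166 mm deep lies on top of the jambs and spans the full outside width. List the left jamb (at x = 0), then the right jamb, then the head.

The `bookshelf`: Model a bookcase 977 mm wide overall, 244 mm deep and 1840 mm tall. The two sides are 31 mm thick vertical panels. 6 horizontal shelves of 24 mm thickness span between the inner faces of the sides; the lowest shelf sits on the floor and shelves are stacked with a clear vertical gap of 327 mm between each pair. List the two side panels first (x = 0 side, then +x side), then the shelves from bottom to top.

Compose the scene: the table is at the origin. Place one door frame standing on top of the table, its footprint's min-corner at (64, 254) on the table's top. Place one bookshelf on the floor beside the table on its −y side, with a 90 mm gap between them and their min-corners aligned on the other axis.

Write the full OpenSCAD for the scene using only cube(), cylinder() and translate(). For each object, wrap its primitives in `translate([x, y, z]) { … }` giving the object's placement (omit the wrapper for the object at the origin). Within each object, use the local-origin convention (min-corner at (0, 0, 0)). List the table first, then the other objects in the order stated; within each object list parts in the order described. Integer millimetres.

translate([0, 0, 701]) cube([1525, 734, 34]);
translate([87, 87, 0]) cylinder(h = 701, r = 31);
translate([1438, 87, 0]) cylinder(h = 701, r = 31);
translate([87, 647, 0]) cylinder(h = 701, r = 31);
translate([1438, 647, 0]) cylinder(h = 701, r = 31);
translate([64, 254, 735]) {
  cube([49, 166, 2134]);
  translate([1027, 0, 0]) cube([49, 166, 2134]);
  translate([0, 0, 2134]) cube([1076, 166, 60]);
}
translate([0, -334, 0]) {
  cube([31, 244, 1840]);
  translate([946, 0, 0]) cube([31, 244, 1840]);
  translate([31, 0, 0]) cube([915, 244, 24]);
  translate([31, 0, 351]) cube([915, 244, 24]);
  translate([31, 0, 702]) cube([915, 244, 24]);
  translate([31, 0, 1053]) cube([915, 244, 24]);
  translate([31, 0, 1404]) cube([915, 244, 24]);
  translate([31, 0, 1755]) cube([915, 244, 24]);
}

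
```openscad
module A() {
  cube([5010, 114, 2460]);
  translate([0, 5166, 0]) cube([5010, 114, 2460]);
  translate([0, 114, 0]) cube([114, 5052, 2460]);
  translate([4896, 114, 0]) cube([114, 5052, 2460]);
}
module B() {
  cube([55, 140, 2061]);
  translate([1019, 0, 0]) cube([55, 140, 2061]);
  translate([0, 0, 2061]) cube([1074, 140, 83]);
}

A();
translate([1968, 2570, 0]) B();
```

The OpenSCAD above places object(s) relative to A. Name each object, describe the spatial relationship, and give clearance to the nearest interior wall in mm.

A is a house frame. B is a door frame. The door frame sits inside the house frame, centred. The clearance to the nearest interior wall is 1854 mm.

Clearances: x = 1854, y = 2456; minimum 1854 mm.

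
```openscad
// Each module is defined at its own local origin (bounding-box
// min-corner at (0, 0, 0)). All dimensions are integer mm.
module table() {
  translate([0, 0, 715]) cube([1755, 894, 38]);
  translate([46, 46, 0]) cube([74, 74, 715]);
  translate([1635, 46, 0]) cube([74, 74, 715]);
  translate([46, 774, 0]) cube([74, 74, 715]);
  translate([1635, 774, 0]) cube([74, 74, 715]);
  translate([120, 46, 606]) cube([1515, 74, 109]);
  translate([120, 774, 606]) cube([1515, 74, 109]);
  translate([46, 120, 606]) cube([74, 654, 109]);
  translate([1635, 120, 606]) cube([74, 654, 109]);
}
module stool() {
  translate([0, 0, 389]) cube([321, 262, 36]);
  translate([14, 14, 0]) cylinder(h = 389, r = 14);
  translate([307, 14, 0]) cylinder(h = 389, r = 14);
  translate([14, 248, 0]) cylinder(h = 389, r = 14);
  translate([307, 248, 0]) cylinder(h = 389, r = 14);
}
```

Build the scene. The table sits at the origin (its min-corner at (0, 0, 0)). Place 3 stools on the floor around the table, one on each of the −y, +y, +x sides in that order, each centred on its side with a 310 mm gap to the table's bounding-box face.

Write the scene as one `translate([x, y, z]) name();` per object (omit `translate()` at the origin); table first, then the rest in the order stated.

table();
translate([717, -572, 0]) stool();
translate([717, 1204, 0]) stool();
translate([2065, 316, 0]) stool();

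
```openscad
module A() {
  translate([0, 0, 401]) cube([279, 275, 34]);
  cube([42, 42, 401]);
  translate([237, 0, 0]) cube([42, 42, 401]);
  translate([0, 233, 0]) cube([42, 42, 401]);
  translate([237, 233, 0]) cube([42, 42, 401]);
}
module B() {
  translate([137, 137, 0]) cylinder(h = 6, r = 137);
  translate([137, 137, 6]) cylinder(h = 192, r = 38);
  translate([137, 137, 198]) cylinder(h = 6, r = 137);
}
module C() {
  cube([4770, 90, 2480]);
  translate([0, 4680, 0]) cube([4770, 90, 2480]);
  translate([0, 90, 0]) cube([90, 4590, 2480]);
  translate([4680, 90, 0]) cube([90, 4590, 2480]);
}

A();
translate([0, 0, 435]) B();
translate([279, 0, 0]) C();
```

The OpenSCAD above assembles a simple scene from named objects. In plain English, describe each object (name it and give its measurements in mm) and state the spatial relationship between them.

A is a four-legged stool. The seat is 279×275 mm, 34 mm thick, top at z = 435 mm. It stands on four square legs, each 42×42 mm in cross-section, from z = 0 to the seat underside, each flush with a corner of the seat.

B is a spool: two coaxial disc flanges of radius 137 mm and thickness 6 mm, joined by a core cylinder of radius 38 mm and height 192 mm. The lower flange rests on z = 0 and the three cylinders share a vertical axis.

C is a box-shaped house frame (walls only): outside footprint 4770×4770 mm, wall height 2480 mm, wall thickness 90 mm. The two y-facing walls run the full x-width; the two x-facing walls fit between the inner faces of the y-facing walls.

The spool is on top of the stool. The house frame is against the stool's +x side, with their −y faces flush.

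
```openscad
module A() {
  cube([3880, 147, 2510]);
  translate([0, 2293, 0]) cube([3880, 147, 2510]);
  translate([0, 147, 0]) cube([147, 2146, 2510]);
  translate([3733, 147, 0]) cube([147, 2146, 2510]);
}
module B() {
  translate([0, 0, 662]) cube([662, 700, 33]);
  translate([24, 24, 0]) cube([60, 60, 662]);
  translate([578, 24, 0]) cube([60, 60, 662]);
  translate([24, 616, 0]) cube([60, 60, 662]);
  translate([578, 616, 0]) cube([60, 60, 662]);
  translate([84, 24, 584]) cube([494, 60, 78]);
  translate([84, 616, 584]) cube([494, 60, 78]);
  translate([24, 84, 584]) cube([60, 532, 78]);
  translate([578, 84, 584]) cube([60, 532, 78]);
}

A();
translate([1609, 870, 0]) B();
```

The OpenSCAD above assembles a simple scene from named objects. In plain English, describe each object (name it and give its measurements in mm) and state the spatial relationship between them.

A is the wall frame of a small rectangular building: four walls, each 2510 mm tall and 147 mm thick, enclosing a footprint 3880 mm (x) by 2440 mm (y) outside-to-outside, with no floor or roof. The front and back walls (the −y and +y sides) span the full width; the two side walls fit between them.

B is a rectangular dining table. The top is 662×700×33 mm with its upper surface at z = 695 mm. It stands on four 60×60 mm square legs, each inset 24 mm from the nearest pair of top edges, running from the floor to the underside of the top. Four apron rails, 60 mm thick and 78 mm tall, run between adjacent legs with their top edges flush with the underside of the top and their outer faces flush with the legs' outer faces.

The table sits inside the house frame, centred.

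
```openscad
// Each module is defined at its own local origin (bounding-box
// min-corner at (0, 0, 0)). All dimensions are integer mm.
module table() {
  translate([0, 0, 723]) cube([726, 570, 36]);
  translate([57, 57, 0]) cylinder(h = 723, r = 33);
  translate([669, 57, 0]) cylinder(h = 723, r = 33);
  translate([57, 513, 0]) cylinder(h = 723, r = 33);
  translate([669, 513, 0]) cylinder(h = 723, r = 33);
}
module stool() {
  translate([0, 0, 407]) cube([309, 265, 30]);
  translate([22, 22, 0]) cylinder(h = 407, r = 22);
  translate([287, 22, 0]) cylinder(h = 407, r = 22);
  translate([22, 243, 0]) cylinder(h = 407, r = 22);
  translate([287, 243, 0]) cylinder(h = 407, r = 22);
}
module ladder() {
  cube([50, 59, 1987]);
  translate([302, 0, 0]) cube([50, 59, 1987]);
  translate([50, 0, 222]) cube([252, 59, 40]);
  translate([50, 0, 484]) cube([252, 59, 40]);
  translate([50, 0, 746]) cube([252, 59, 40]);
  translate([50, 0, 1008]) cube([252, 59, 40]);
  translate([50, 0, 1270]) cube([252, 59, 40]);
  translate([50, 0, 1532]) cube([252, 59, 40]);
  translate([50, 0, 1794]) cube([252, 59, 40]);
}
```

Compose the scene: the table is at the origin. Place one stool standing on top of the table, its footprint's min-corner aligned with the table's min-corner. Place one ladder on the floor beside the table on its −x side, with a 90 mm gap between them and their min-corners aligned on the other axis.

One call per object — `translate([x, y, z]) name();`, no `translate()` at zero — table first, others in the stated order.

table();
translate([0, 0, 759]) stool();
translate([-442, 0, 0]) ladder();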